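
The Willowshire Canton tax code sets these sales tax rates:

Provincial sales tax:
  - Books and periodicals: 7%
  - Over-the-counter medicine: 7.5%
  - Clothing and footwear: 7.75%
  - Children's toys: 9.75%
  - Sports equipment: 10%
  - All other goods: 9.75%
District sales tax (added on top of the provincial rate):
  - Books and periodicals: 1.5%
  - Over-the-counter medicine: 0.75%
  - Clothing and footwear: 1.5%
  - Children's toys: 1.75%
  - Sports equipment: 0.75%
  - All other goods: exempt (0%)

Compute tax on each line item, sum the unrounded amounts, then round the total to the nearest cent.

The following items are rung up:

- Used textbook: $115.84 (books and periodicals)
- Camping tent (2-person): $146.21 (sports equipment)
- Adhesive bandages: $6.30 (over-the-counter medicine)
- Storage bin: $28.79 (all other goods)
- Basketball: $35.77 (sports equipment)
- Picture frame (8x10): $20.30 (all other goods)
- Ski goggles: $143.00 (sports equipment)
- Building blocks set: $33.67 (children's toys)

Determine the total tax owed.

Used textbook $115.84: books and periodicals → 7% + 1.5% district = 8.5% → $9.8464
Camping tent (2-person) $146.21: sports equipment → 10% + 0.75% district = 10.75% → $15.717575
Adhesive bandages $6.30: over-the-counter medicine → 7.5% + 0.75% district = 8.25% → $0.51975
Storage bin $28.79: all other goods → 9.75% + 0% district = 9.75% → $2.807025
Basketball $35.77: sports equipment → 10% + 0.75% district = 10.75% → $3.845275
Picture frame (8x10) $20.30: all other goods → 9.75% + 0% district = 9.75% → $1.97925
Ski goggles $143.00: sports equipment → 10% + 0.75% district = 10.75% → $15.3725
Building blocks set $33.67: children's toys → 9.75% + 1.75% district = 11.5% → $3.87205
Unrounded tax sum = $53.959825 → $53.96

$53.96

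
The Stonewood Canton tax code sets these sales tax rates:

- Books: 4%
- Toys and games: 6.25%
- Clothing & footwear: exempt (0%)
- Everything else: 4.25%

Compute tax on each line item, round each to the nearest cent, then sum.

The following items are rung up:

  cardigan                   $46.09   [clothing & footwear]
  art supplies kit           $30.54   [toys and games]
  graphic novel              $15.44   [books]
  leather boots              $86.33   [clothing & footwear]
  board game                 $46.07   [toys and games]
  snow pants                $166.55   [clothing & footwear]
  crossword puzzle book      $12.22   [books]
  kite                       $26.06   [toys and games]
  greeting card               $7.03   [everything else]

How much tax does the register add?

Cardigan $46.09: clothing & footwear → 0% → $0.00
Art supplies kit $30.54: toys and games → 6.25% → $1.91
Graphic novel $15.44: books → 4% → $0.62
Leather boots $86.33: clothing & footwear → 0% → $0.00
Board game $46.07: toys and games → 6.25% → $2.88
Snow pants $166.55: clothing & footwear → 0% → $0.00
Crossword puzzle book $12.22: books → 4% → $0.49
Kite $26.06: toys and games → 6.25% → $1.63
Greeting card $7.03: everything else → 4.25% → $0.30
Total tax = $1.91 + $0.62 + $2.88 + $0.49 + $1.63 + $0.30 = $7.83

$7.83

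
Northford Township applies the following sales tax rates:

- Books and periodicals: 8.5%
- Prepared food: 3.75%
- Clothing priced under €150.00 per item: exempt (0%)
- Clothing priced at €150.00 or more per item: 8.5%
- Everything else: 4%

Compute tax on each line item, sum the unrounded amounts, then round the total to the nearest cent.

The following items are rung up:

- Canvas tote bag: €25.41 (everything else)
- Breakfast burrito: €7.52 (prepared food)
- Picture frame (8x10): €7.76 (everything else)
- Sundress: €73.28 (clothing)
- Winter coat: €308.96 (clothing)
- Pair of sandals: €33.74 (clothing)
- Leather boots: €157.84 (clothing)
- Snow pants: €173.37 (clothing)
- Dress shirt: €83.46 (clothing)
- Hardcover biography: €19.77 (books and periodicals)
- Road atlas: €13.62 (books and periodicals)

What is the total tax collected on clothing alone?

€54.41

Sundress €73.28: clothing, under €150.00 → 0% → €0.00
Winter coat €308.96: clothing, €150.00 or more → 8.5% → €26.2616
Pair of sandals €33.74: clothing, under €150.00 → 0% → €0.00
Leather boots €157.84: clothing, €150.00 or more → 8.5% → €13.4164
Snow pants €173.37: clothing, €150.00 or more → 8.5% → €14.73645
Dress shirt €83.46: clothing, under €150.00 → 0% → €0.00
Tax on clothing: unrounded sum = €54.41445 → €54.41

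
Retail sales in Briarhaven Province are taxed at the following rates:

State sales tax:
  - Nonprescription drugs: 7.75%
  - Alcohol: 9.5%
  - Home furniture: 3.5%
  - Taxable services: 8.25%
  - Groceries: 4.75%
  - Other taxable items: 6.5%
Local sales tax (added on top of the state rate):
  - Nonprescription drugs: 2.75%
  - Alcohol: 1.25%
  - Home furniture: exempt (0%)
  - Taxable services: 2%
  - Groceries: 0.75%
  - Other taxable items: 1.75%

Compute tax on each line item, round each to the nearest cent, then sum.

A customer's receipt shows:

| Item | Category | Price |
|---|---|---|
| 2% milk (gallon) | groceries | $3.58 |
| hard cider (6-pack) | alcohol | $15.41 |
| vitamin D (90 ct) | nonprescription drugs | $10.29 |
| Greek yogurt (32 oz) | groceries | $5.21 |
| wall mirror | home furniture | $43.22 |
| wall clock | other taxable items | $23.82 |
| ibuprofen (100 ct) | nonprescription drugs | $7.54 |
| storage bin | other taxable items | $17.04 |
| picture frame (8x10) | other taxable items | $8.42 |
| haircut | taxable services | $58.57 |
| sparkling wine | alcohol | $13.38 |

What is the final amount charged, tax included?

$223.52

2% milk (gallon) $3.58: groceries → 4.75% + 0.75% local = 5.5% → $0.20
Hard cider (6-pack) $15.41: alcohol → 9.5% + 1.25% local = 10.75% → $1.66
Vitamin D (90 ct) $10.29: nonprescription drugs → 7.75% + 2.75% local = 10.5% → $1.08
Greek yogurt (32 oz) $5.21: groceries → 4.75% + 0.75% local = 5.5% → $0.29
Wall mirror $43.22: home furniture → 3.5% + 0% local = 3.5% → $1.51
Wall clock $23.82: other taxable items → 6.5% + 1.75% local = 8.25% → $1.97
Ibuprofen (100 ct) $7.54: nonprescription drugs → 7.75% + 2.75% local = 10.5% → $0.79
Storage bin $17.04: other taxable items → 6.5% + 1.75% local = 8.25% → $1.41
Picture frame (8x10) $8.42: other taxable items → 6.5% + 1.75% local = 8.25% → $0.69
Haircut $58.57: taxable services → 8.25% + 2% local = 10.25% → $6.00
Sparkling wine $13.38: alcohol → 9.5% + 1.25% local = 10.75% → $1.44
Subtotal = $206.48; tax = $17.04; total due = $223.52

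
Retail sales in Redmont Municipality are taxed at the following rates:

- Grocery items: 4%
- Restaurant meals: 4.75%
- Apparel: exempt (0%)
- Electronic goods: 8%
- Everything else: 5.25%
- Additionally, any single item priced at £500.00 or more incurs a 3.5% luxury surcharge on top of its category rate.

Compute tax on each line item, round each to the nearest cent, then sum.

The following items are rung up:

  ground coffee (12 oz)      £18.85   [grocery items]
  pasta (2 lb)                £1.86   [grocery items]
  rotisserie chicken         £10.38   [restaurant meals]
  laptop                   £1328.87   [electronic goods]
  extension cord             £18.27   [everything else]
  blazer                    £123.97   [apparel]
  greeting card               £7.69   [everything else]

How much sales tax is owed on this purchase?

Ground coffee (12 oz) £18.85: grocery items → 4% → £0.75
Pasta (2 lb) £1.86: grocery items → 4% → £0.07
Rotisserie chicken £10.38: restaurant meals → 4.75% → £0.49
Laptop £1328.87: electronic goods → 8% + 3.5% surcharge = 11.5% → £152.82
Extension cord £18.27: everything else → 5.25% → £0.96
Blazer £123.97: apparel → 0% → £0.00
Greeting card £7.69: everything else → 5.25% → £0.40
Total tax = £0.75 + £0.07 + £0.49 + £152.82 + £0.96 + £0.40 = £155.49

£155.49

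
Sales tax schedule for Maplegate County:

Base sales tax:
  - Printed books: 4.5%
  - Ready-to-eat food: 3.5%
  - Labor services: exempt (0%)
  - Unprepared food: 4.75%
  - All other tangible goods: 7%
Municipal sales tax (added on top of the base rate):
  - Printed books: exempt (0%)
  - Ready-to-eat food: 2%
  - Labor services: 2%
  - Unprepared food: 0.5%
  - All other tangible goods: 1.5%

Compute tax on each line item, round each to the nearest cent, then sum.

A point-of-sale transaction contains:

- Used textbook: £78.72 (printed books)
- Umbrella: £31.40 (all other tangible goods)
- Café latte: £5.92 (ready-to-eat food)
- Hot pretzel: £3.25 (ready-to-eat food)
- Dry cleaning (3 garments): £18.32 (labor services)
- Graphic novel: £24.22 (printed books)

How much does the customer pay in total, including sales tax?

£170.01

Used textbook £78.72: printed books → 4.5% + 0% municipal = 4.5% → £3.54
Umbrella £31.40: all other tangible goods → 7% + 1.5% municipal = 8.5% → £2.67
Café latte £5.92: ready-to-eat food → 3.5% + 2% municipal = 5.5% → £0.33
Hot pretzel £3.25: ready-to-eat food → 3.5% + 2% municipal = 5.5% → £0.18
Dry cleaning (3 garments) £18.32: labor services → 0% + 2% municipal = 2% → £0.37
Graphic novel £24.22: printed books → 4.5% + 0% municipal = 4.5% → £1.09
Subtotal = £161.83; tax = £8.18; total due = £170.01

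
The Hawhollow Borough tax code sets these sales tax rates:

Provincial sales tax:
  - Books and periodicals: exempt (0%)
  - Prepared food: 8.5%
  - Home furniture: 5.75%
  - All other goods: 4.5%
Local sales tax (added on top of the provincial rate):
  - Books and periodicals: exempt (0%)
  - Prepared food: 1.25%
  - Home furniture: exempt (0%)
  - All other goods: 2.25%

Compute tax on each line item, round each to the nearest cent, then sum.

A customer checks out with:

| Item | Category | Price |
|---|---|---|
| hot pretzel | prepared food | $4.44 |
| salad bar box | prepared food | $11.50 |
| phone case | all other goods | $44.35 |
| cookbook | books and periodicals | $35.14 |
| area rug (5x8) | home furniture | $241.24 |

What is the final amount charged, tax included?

Hot pretzel $4.44: prepared food → 8.5% + 1.25% local = 9.75% → $0.43
Salad bar box $11.50: prepared food → 8.5% + 1.25% local = 9.75% → $1.12
Phone case $44.35: all other goods → 4.5% + 2.25% local = 6.75% → $2.99
Cookbook $35.14: books and periodicals → 0% + 0% local = 0% → $0.00
Area rug (5x8) $241.24: home furniture → 5.75% + 0% local = 5.75% → $13.87
Subtotal = $336.67; tax = $18.41; total due = $355.08

$355.08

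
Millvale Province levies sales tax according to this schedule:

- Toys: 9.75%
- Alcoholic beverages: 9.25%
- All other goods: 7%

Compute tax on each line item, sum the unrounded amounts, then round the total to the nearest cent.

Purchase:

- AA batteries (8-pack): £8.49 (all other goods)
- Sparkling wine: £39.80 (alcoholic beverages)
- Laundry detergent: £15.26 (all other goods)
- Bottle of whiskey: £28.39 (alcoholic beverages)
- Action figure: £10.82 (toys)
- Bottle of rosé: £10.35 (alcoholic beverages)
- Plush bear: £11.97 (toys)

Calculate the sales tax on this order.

AA batteries (8-pack) £8.49: all other goods → 7% → £0.5943
Sparkling wine £39.80: alcoholic beverages → 9.25% → £3.6815
Laundry detergent £15.26: all other goods → 7% → £1.0682
Bottle of whiskey £28.39: alcoholic beverages → 9.25% → £2.626075
Action figure £10.82: toys → 9.75% → £1.05495
Bottle of rosé £10.35: alcoholic beverages → 9.25% → £0.957375
Plush bear £11.97: toys → 9.75% → £1.167075
Unrounded tax sum = £11.149475 → £11.15

£11.15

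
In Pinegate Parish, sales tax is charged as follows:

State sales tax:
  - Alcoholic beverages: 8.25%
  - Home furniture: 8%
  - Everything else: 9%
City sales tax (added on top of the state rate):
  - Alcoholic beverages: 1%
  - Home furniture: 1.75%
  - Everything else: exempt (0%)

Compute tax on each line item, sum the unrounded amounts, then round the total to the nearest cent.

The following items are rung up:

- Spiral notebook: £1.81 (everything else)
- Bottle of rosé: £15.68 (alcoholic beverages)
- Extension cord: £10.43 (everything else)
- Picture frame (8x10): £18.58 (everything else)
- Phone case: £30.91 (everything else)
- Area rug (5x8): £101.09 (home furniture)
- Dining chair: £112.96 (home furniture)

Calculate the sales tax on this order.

Spiral notebook £1.81: everything else → 9% + 0% city = 9% → £0.1629
Bottle of rosé £15.68: alcoholic beverages → 8.25% + 1% city = 9.25% → £1.4504
Extension cord £10.43: everything else → 9% + 0% city = 9% → £0.9387
Picture frame (8x10) £18.58: everything else → 9% + 0% city = 9% → £1.6722
Phone case £30.91: everything else → 9% + 0% city = 9% → £2.7819
Area rug (5x8) £101.09: home furniture → 8% + 1.75% city = 9.75% → £9.856275
Dining chair £112.96: home furniture → 8% + 1.75% city = 9.75% → £11.0136
Unrounded tax sum = £27.875975 → £27.88

£27.88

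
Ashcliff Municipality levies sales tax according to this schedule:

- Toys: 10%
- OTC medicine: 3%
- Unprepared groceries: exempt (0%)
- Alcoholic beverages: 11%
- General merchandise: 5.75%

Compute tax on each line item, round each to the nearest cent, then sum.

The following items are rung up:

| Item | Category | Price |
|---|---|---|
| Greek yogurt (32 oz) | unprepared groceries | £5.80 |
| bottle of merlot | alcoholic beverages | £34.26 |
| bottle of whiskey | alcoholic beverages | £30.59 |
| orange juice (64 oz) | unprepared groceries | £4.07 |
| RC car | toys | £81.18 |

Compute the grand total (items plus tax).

£171.15

Greek yogurt (32 oz) £5.80: unprepared groceries → 0% → £0.00
Bottle of merlot £34.26: alcoholic beverages → 11% → £3.77
Bottle of whiskey £30.59: alcoholic beverages → 11% → £3.36
Orange juice (64 oz) £4.07: unprepared groceries → 0% → £0.00
RC car £81.18: toys → 10% → £8.12
Subtotal = £155.90; tax = £15.25; total due = £171.15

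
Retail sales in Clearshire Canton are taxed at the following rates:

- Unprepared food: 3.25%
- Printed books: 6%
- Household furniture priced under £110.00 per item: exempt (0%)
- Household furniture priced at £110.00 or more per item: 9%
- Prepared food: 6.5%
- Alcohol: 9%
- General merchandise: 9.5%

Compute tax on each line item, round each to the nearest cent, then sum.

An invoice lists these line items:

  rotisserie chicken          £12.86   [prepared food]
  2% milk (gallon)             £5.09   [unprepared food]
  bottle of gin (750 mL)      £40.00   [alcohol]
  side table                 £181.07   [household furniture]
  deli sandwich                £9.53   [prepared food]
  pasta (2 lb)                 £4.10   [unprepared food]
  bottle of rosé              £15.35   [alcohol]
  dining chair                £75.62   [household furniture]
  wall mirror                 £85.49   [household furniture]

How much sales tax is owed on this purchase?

£23.04

Rotisserie chicken £12.86: prepared food → 6.5% → £0.84
2% milk (gallon) £5.09: unprepared food → 3.25% → £0.17
Bottle of gin (750 mL) £40.00: alcohol → 9% → £3.60
Side table £181.07: household furniture, £110.00 or more → 9% → £16.30
Deli sandwich £9.53: prepared food → 6.5% → £0.62
Pasta (2 lb) £4.10: unprepared food → 3.25% → £0.13
Bottle of rosé £15.35: alcohol → 9% → £1.38
Dining chair £75.62: household furniture, under £110.00 → 0% → £0.00
Wall mirror £85.49: household furniture, under £110.00 → 0% → £0.00
Total tax = £0.84 + £0.17 + £3.60 + £16.30 + £0.62 + £0.13 + £1.38 = £23.04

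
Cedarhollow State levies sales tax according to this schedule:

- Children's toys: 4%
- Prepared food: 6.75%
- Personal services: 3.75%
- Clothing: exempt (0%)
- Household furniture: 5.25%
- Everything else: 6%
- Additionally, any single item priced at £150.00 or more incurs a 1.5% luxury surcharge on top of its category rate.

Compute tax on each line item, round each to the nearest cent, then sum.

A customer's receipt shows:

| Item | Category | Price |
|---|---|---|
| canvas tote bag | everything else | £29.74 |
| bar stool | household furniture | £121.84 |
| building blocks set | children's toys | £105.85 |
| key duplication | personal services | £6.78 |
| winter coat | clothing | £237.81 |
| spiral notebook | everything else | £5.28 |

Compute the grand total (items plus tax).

£523.85

Canvas tote bag £29.74: everything else → 6% → £1.78
Bar stool £121.84: household furniture → 5.25% → £6.40
Building blocks set £105.85: children's toys → 4% → £4.23
Key duplication £6.78: personal services → 3.75% → £0.25
Winter coat £237.81: clothing → 0% + 1.5% surcharge = 1.5% → £3.57
Spiral notebook £5.28: everything else → 6% → £0.32
Subtotal = £507.30; tax = £16.55; total due = £523.85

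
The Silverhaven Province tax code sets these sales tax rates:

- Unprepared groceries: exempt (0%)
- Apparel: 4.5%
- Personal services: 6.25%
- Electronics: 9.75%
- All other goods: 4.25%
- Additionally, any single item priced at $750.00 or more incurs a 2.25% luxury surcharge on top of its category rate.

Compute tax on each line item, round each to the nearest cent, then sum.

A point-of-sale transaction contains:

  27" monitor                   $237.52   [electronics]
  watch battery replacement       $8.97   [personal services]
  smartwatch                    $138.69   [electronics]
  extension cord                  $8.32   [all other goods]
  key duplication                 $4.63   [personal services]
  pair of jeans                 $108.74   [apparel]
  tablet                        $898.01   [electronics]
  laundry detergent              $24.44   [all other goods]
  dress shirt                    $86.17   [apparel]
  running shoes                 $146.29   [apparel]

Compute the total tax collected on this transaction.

$162.03

27" monitor $237.52: electronics → 9.75% → $23.16
Watch battery replacement $8.97: personal services → 6.25% → $0.56
Smartwatch $138.69: electronics → 9.75% → $13.52
Extension cord $8.32: all other goods → 4.25% → $0.35
Key duplication $4.63: personal services → 6.25% → $0.29
Pair of jeans $108.74: apparel → 4.5% → $4.89
Tablet $898.01: electronics → 9.75% + 2.25% surcharge = 12% → $107.76
Laundry detergent $24.44: all other goods → 4.25% → $1.04
Dress shirt $86.17: apparel → 4.5% → $3.88
Running shoes $146.29: apparel → 4.5% → $6.58
Total tax = $23.16 + $0.56 + $13.52 + $0.35 + $0.29 + $4.89 + $107.76 + $1.04 + $3.88 + $6.58 = $162.03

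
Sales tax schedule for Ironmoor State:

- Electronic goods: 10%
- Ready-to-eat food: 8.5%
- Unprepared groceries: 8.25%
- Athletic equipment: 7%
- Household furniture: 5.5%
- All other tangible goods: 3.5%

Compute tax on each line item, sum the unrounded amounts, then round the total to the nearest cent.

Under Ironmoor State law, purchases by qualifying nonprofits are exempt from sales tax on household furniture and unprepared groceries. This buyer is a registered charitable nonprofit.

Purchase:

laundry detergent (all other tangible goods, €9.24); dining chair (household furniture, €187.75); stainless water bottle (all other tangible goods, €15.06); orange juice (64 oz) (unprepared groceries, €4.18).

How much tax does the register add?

Laundry detergent €9.24: all other tangible goods → 3.5% → €0.3234
Dining chair €187.75: household furniture, buyer-exempt → 0% → €0.00
Stainless water bottle €15.06: all other tangible goods → 3.5% → €0.5271
Orange juice (64 oz) €4.18: unprepared groceries, buyer-exempt → 0% → €0.00
Unrounded tax sum = €0.8505 → €0.85

€0.85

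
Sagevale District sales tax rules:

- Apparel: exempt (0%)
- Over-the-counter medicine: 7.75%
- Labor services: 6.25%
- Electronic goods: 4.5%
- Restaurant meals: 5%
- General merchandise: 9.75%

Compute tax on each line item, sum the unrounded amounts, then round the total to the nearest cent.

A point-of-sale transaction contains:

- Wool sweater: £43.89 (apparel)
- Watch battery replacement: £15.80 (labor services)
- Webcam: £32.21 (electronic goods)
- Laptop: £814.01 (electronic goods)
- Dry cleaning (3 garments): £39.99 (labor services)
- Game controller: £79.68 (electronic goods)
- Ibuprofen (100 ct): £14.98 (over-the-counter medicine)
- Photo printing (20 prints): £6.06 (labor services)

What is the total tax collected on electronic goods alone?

Webcam £32.21: electronic goods → 4.5% → £1.44945
Laptop £814.01: electronic goods → 4.5% → £36.63045
Game controller £79.68: electronic goods → 4.5% → £3.5856
Tax on electronic goods: unrounded sum = £41.6655 → £41.67

£41.67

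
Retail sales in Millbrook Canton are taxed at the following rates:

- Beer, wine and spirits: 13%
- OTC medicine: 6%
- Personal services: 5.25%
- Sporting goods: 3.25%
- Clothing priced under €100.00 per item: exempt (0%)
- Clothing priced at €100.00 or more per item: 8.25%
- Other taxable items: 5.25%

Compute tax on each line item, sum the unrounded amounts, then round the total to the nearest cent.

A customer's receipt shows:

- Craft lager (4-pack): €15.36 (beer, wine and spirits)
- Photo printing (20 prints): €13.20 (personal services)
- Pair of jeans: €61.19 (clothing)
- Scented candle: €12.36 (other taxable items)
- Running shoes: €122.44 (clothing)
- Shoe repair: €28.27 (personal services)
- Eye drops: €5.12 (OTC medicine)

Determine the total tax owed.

Craft lager (4-pack) €15.36: beer, wine and spirits → 13% → €1.9968
Photo printing (20 prints) €13.20: personal services → 5.25% → €0.693
Pair of jeans €61.19: clothing, under €100.00 → 0% → €0.00
Scented candle €12.36: other taxable items → 5.25% → €0.6489
Running shoes €122.44: clothing, €100.00 or more → 8.25% → €10.1013
Shoe repair €28.27: personal services → 5.25% → €1.484175
Eye drops €5.12: OTC medicine → 6% → €0.3072
Unrounded tax sum = €15.231375 → €15.23

€15.23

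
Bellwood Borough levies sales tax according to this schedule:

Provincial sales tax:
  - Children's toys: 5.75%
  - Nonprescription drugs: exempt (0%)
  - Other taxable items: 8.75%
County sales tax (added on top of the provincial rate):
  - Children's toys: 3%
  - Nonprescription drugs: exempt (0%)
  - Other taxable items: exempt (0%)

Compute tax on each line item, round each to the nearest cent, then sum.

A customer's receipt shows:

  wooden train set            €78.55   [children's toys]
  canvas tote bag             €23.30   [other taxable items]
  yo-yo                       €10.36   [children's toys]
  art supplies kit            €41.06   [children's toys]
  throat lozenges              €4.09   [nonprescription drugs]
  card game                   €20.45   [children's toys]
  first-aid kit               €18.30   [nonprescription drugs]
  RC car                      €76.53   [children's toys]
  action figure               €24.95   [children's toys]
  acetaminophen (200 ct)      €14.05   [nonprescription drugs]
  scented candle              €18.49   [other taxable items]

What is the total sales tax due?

€25.70

Wooden train set €78.55: children's toys → 5.75% + 3% county = 8.75% → €6.87
Canvas tote bag €23.30: other taxable items → 8.75% + 0% county = 8.75% → €2.04
Yo-yo €10.36: children's toys → 5.75% + 3% county = 8.75% → €0.91
Art supplies kit €41.06: children's toys → 5.75% + 3% county = 8.75% → €3.59
Throat lozenges €4.09: nonprescription drugs → 0% + 0% county = 0% → €0.00
Card game €20.45: children's toys → 5.75% + 3% county = 8.75% → €1.79
First-aid kit €18.30: nonprescription drugs → 0% + 0% county = 0% → €0.00
RC car €76.53: children's toys → 5.75% + 3% county = 8.75% → €6.70
Action figure €24.95: children's toys → 5.75% + 3% county = 8.75% → €2.18
Acetaminophen (200 ct) €14.05: nonprescription drugs → 0% + 0% county = 0% → €0.00
Scented candle €18.49: other taxable items → 8.75% + 0% county = 8.75% → €1.62
Total tax = €6.87 + €2.04 + €0.91 + €3.59 + €1.79 + €6.70 + €2.18 + €1.62 = €25.70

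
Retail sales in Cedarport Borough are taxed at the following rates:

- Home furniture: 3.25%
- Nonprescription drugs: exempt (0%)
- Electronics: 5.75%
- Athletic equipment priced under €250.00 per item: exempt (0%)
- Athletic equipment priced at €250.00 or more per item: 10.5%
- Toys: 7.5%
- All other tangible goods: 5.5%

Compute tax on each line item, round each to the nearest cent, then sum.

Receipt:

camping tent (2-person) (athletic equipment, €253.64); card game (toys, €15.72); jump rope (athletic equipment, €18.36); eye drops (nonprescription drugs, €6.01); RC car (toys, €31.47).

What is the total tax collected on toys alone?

€3.54

Card game €15.72: toys → 7.5% → €1.18
RC car €31.47: toys → 7.5% → €2.36
Tax on toys = €1.18 + €2.36 = €3.54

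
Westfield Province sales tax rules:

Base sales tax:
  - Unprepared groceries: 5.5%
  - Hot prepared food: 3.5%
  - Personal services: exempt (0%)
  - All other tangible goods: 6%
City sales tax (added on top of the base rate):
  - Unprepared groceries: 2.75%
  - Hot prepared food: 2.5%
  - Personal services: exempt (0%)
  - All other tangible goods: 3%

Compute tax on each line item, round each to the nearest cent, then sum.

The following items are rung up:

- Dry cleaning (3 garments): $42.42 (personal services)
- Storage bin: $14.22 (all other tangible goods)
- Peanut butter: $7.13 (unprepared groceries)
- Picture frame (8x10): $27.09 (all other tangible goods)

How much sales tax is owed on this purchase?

$4.31

Dry cleaning (3 garments) $42.42: personal services → 0% + 0% city = 0% → $0.00
Storage bin $14.22: all other tangible goods → 6% + 3% city = 9% → $1.28
Peanut butter $7.13: unprepared groceries → 5.5% + 2.75% city = 8.25% → $0.59
Picture frame (8x10) $27.09: all other tangible goods → 6% + 3% city = 9% → $2.44
Total tax = $1.28 + $0.59 + $2.44 = $4.31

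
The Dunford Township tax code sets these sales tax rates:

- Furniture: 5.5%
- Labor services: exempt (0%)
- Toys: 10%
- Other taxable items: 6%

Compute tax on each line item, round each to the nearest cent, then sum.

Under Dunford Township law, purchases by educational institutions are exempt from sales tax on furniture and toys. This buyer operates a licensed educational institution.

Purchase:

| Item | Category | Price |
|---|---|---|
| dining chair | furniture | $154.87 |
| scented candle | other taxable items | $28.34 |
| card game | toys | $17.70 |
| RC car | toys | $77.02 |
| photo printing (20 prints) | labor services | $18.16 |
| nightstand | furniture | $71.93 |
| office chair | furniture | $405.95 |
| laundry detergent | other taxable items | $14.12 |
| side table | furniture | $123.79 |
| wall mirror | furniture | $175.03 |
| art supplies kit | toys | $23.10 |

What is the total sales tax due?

$2.55

Dining chair $154.87: furniture, buyer-exempt → 0% → $0.00
Scented candle $28.34: other taxable items → 6% → $1.70
Card game $17.70: toys, buyer-exempt → 0% → $0.00
RC car $77.02: toys, buyer-exempt → 0% → $0.00
Photo printing (20 prints) $18.16: labor services → 0% → $0.00
Nightstand $71.93: furniture, buyer-exempt → 0% → $0.00
Office chair $405.95: furniture, buyer-exempt → 0% → $0.00
Laundry detergent $14.12: other taxable items → 6% → $0.85
Side table $123.79: furniture, buyer-exempt → 0% → $0.00
Wall mirror $175.03: furniture, buyer-exempt → 0% → $0.00
Art supplies kit $23.10: toys, buyer-exempt → 0% → $0.00
Total tax = $1.70 + $0.85 = $2.55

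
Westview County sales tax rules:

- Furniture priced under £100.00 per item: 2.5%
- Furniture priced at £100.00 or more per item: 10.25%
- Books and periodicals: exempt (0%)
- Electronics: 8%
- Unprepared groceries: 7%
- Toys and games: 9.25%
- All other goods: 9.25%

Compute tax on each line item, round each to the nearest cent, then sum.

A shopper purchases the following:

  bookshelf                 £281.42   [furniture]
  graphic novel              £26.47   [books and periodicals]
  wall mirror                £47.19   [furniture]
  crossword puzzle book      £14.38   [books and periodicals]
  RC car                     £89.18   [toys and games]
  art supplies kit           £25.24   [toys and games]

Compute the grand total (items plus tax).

Bookshelf £281.42: furniture, £100.00 or more → 10.25% → £28.85
Graphic novel £26.47: books and periodicals → 0% → £0.00
Wall mirror £47.19: furniture, under £100.00 → 2.5% → £1.18
Crossword puzzle book £14.38: books and periodicals → 0% → £0.00
RC car £89.18: toys and games → 9.25% → £8.25
Art supplies kit £25.24: toys and games → 9.25% → £2.33
Subtotal = £483.88; tax = £40.61; total due = £524.49

£524.49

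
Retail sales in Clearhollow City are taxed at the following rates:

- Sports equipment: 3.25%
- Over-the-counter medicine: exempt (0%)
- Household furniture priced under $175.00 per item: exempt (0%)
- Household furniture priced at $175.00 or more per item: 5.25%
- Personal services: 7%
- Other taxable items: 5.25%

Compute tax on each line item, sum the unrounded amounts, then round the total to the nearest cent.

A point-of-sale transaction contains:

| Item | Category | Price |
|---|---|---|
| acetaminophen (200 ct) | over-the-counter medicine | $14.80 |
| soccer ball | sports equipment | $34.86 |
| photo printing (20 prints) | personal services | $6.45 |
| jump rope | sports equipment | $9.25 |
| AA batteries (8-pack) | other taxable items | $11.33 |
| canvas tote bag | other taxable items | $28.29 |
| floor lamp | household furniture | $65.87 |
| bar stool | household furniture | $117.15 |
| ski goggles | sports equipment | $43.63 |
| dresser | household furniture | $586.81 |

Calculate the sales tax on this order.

$36.19

Acetaminophen (200 ct) $14.80: over-the-counter medicine → 0% → $0.00
Soccer ball $34.86: sports equipment → 3.25% → $1.13295
Photo printing (20 prints) $6.45: personal services → 7% → $0.4515
Jump rope $9.25: sports equipment → 3.25% → $0.300625
AA batteries (8-pack) $11.33: other taxable items → 5.25% → $0.594825
Canvas tote bag $28.29: other taxable items → 5.25% → $1.485225
Floor lamp $65.87: household furniture, under $175.00 → 0% → $0.00
Bar stool $117.15: household furniture, under $175.00 → 0% → $0.00
Ski goggles $43.63: sports equipment → 3.25% → $1.417975
Dresser $586.81: household furniture, $175.00 or more → 5.25% → $30.807525
Unrounded tax sum = $36.190625 → $36.19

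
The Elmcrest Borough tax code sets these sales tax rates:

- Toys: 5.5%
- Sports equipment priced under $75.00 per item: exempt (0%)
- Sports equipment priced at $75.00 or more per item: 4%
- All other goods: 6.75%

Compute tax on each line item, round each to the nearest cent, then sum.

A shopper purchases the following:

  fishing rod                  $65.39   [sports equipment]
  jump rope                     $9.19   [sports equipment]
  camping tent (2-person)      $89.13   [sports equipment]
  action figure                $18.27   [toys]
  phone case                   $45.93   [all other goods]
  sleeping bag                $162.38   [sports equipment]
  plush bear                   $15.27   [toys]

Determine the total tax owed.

Fishing rod $65.39: sports equipment, under $75.00 → 0% → $0.00
Jump rope $9.19: sports equipment, under $75.00 → 0% → $0.00
Camping tent (2-person) $89.13: sports equipment, $75.00 or more → 4% → $3.57
Action figure $18.27: toys → 5.5% → $1.00
Phone case $45.93: all other goods → 6.75% → $3.10
Sleeping bag $162.38: sports equipment, $75.00 or more → 4% → $6.50
Plush bear $15.27: toys → 5.5% → $0.84
Total tax = $3.57 + $1.00 + $3.10 + $6.50 + $0.84 = $15.01

$15.01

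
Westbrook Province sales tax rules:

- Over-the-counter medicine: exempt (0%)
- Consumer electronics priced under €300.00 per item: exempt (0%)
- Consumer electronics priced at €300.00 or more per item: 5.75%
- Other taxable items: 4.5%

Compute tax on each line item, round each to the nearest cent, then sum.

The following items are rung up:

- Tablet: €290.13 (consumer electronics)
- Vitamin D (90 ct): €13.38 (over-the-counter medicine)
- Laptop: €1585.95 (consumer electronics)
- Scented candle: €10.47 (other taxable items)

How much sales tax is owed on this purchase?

€91.66

Tablet €290.13: consumer electronics, under €300.00 → 0% → €0.00
Vitamin D (90 ct) €13.38: over-the-counter medicine → 0% → €0.00
Laptop €1585.95: consumer electronics, €300.00 or more → 5.75% → €91.19
Scented candle €10.47: other taxable items → 4.5% → €0.47
Total tax = €91.19 + €0.47 = €91.66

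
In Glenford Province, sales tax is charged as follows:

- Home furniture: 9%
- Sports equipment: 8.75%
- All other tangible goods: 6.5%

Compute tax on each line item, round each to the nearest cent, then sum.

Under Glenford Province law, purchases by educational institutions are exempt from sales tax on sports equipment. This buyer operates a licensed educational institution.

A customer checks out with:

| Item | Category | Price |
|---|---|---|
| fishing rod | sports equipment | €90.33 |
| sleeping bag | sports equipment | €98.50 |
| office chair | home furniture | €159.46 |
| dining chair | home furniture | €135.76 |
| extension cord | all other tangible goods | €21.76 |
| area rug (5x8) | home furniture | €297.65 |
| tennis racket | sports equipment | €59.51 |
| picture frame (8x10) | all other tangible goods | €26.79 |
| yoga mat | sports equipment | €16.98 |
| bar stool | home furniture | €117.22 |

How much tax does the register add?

Fishing rod €90.33: sports equipment, buyer-exempt → 0% → €0.00
Sleeping bag €98.50: sports equipment, buyer-exempt → 0% → €0.00
Office chair €159.46: home furniture → 9% → €14.35
Dining chair €135.76: home furniture → 9% → €12.22
Extension cord €21.76: all other tangible goods → 6.5% → €1.41
Area rug (5x8) €297.65: home furniture → 9% → €26.79
Tennis racket €59.51: sports equipment, buyer-exempt → 0% → €0.00
Picture frame (8x10) €26.79: all other tangible goods → 6.5% → €1.74
Yoga mat €16.98: sports equipment, buyer-exempt → 0% → €0.00
Bar stool €117.22: home furniture → 9% → €10.55
Total tax = €14.35 + €12.22 + €1.41 + €26.79 + €1.74 + €10.55 = €67.06

€67.06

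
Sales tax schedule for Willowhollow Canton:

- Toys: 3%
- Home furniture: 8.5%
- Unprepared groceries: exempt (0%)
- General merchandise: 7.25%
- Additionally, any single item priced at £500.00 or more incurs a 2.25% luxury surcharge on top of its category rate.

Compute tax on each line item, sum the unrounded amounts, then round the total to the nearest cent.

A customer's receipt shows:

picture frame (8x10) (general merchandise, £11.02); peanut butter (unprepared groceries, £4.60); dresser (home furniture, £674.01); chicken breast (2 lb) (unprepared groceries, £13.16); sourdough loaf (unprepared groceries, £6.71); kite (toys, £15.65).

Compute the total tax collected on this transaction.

£73.72

Picture frame (8x10) £11.02: general merchandise → 7.25% → £0.79895
Peanut butter £4.60: unprepared groceries → 0% → £0.00
Dresser £674.01: home furniture → 8.5% + 2.25% surcharge = 10.75% → £72.456075
Chicken breast (2 lb) £13.16: unprepared groceries → 0% → £0.00
Sourdough loaf £6.71: unprepared groceries → 0% → £0.00
Kite £15.65: toys → 3% → £0.4695
Unrounded tax sum = £73.724525 → £73.72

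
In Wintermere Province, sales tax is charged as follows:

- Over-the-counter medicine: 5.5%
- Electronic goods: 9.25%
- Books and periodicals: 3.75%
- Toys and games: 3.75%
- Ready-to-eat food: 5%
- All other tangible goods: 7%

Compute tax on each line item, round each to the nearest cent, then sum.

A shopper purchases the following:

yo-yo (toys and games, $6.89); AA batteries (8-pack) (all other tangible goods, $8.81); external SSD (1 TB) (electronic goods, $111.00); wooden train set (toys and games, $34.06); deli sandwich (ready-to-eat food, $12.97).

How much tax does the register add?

$13.08

Yo-yo $6.89: toys and games → 3.75% → $0.26
AA batteries (8-pack) $8.81: all other tangible goods → 7% → $0.62
External SSD (1 TB) $111.00: electronic goods → 9.25% → $10.27
Wooden train set $34.06: toys and games → 3.75% → $1.28
Deli sandwich $12.97: ready-to-eat food → 5% → $0.65
Total tax = $0.26 + $0.62 + $10.27 + $1.28 + $0.65 = $13.08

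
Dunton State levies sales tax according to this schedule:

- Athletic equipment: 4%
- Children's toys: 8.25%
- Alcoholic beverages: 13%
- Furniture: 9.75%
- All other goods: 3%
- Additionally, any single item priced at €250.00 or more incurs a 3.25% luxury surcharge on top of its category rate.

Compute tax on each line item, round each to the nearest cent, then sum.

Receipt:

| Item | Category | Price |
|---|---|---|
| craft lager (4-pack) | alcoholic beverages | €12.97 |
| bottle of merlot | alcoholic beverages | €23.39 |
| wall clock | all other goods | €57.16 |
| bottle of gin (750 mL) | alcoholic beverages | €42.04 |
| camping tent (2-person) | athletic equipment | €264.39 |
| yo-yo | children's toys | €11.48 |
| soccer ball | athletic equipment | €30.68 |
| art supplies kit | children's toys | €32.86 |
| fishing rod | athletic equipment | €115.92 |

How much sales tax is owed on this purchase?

Craft lager (4-pack) €12.97: alcoholic beverages → 13% → €1.69
Bottle of merlot €23.39: alcoholic beverages → 13% → €3.04
Wall clock €57.16: all other goods → 3% → €1.71
Bottle of gin (750 mL) €42.04: alcoholic beverages → 13% → €5.47
Camping tent (2-person) €264.39: athletic equipment → 4% + 3.25% surcharge = 7.25% → €19.17
Yo-yo €11.48: children's toys → 8.25% → €0.95
Soccer ball €30.68: athletic equipment → 4% → €1.23
Art supplies kit €32.86: children's toys → 8.25% → €2.71
Fishing rod €115.92: athletic equipment → 4% → €4.64
Total tax = €1.69 + €3.04 + €1.71 + €5.47 + €19.17 + €0.95 + €1.23 + €2.71 + €4.64 = €40.61

€40.61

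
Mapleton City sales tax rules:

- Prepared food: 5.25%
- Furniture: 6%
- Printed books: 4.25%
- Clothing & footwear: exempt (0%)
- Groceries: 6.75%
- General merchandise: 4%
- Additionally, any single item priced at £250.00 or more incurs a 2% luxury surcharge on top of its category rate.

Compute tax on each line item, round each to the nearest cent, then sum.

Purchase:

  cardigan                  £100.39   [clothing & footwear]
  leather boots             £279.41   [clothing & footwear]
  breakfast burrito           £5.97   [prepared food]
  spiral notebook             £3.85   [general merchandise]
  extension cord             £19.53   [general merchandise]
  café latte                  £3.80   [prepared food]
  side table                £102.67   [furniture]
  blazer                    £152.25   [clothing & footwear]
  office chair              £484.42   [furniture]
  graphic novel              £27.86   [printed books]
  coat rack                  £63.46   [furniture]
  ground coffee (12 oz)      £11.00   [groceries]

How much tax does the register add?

£57.67

Cardigan £100.39: clothing & footwear → 0% → £0.00
Leather boots £279.41: clothing & footwear → 0% + 2% surcharge = 2% → £5.59
Breakfast burrito £5.97: prepared food → 5.25% → £0.31
Spiral notebook £3.85: general merchandise → 4% → £0.15
Extension cord £19.53: general merchandise → 4% → £0.78
Café latte £3.80: prepared food → 5.25% → £0.20
Side table £102.67: furniture → 6% → £6.16
Blazer £152.25: clothing & footwear → 0% → £0.00
Office chair £484.42: furniture → 6% + 2% surcharge = 8% → £38.75
Graphic novel £27.86: printed books → 4.25% → £1.18
Coat rack £63.46: furniture → 6% → £3.81
Ground coffee (12 oz) £11.00: groceries → 6.75% → £0.74
Total tax = £5.59 + £0.31 + £0.15 + £0.78 + £0.20 + £6.16 + £38.75 + £1.18 + £3.81 + £0.74 = £57.67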